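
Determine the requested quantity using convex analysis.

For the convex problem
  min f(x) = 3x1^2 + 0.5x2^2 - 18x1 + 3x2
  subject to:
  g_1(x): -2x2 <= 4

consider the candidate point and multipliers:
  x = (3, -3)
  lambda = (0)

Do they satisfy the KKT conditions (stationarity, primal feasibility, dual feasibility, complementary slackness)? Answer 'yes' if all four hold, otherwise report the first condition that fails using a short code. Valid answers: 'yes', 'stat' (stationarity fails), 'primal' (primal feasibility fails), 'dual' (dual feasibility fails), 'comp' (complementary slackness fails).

Gradient of f: grad f(x) = Q x + c = (0, 0)
Constraint values g_i(x) = a_i^T x - b_i:
  g_1((3, -3)) = 2
Stationarity residual: grad f(x) + sum_i lambda_i a_i = (0, 0)
  -> stationarity OK
Primal feasibility (all g_i <= 0): FAILS
Dual feasibility (all lambda_i >= 0): OK
Complementary slackness (lambda_i * g_i(x) = 0 for all i): OK

Verdict: the first failing condition is primal_feasibility -> primal.

primal


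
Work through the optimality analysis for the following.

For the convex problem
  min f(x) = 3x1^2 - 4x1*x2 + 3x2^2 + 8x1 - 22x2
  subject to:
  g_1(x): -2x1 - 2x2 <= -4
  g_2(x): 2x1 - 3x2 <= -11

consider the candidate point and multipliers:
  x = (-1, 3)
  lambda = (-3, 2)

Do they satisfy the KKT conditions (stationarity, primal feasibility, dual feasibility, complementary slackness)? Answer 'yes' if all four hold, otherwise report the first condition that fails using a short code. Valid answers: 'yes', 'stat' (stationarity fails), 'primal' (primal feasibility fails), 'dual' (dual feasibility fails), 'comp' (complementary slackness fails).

Gradient of f: grad f(x) = Q x + c = (-10, 0)
Constraint values g_i(x) = a_i^T x - b_i:
  g_1((-1, 3)) = 0
  g_2((-1, 3)) = 0
Stationarity residual: grad f(x) + sum_i lambda_i a_i = (0, 0)
  -> stationarity OK
Primal feasibility (all g_i <= 0): OK
Dual feasibility (all lambda_i >= 0): FAILS
Complementary slackness (lambda_i * g_i(x) = 0 for all i): OK

Verdict: the first failing condition is dual_feasibility -> dual.

dual


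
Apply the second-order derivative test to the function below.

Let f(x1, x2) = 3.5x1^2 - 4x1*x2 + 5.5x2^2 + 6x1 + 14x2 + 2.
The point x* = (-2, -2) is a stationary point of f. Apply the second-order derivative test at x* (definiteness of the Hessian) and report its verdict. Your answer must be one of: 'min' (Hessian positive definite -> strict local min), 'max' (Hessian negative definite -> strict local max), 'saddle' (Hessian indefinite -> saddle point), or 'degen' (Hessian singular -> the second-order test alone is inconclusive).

Compute the Hessian H = grad^2 f:
  H = [[7, -4], [-4, 11]]
Verify stationarity: grad f(x*) = H x* + g = (0, 0).
Eigenvalues of H: 4.5279, 13.4721.
Both eigenvalues > 0, so H is positive definite -> x* is a strict local min.

min


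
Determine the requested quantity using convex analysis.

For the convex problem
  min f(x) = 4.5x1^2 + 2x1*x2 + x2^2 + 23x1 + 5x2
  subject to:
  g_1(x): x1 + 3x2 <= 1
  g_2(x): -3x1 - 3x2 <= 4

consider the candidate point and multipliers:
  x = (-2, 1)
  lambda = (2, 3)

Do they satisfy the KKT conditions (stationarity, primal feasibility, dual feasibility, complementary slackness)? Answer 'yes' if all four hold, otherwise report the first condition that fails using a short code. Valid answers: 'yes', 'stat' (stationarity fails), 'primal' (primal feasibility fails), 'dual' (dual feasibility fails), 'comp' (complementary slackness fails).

Gradient of f: grad f(x) = Q x + c = (7, 3)
Constraint values g_i(x) = a_i^T x - b_i:
  g_1((-2, 1)) = 0
  g_2((-2, 1)) = -1
Stationarity residual: grad f(x) + sum_i lambda_i a_i = (0, 0)
  -> stationarity OK
Primal feasibility (all g_i <= 0): OK
Dual feasibility (all lambda_i >= 0): OK
Complementary slackness (lambda_i * g_i(x) = 0 for all i): FAILS

Verdict: the first failing condition is complementary_slackness -> comp.

comp


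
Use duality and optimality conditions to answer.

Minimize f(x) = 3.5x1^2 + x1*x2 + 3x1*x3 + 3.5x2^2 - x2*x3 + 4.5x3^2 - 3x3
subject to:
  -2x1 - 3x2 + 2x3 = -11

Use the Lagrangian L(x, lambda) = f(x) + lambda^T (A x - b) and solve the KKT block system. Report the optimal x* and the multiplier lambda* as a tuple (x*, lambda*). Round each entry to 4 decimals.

Form the Lagrangian:
  L(x, lambda) = (1/2) x^T Q x + c^T x + lambda^T (A x - b)
Stationarity (grad_x L = 0): Q x + c + A^T lambda = 0.
Primal feasibility: A x = b.

This gives the KKT block system:
  [ Q   A^T ] [ x     ]   [-c ]
  [ A    0  ] [ lambda ] = [ b ]

Solving the linear system:
  x*      = (1.6933, 1.7637, -1.1611)
  lambda* = (5.0668)
  f(x*)   = 29.6092

x* = (1.6933, 1.7637, -1.1611), lambda* = (5.0668)


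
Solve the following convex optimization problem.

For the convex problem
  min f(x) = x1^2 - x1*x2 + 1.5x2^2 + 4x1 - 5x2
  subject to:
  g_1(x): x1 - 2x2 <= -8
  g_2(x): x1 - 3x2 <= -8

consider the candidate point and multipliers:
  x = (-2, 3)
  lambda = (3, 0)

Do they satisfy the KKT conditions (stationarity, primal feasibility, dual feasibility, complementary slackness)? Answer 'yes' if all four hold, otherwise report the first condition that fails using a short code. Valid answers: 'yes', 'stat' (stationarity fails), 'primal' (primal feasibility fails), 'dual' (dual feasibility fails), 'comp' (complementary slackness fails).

Gradient of f: grad f(x) = Q x + c = (-3, 6)
Constraint values g_i(x) = a_i^T x - b_i:
  g_1((-2, 3)) = 0
  g_2((-2, 3)) = -3
Stationarity residual: grad f(x) + sum_i lambda_i a_i = (0, 0)
  -> stationarity OK
Primal feasibility (all g_i <= 0): OK
Dual feasibility (all lambda_i >= 0): OK
Complementary slackness (lambda_i * g_i(x) = 0 for all i): OK

Verdict: yes, KKT holds.

yes


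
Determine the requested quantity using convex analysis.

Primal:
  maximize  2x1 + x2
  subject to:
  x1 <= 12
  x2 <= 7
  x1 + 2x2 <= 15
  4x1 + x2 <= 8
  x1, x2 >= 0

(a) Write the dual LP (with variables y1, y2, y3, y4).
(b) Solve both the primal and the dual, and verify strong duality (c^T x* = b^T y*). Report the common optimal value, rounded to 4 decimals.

The standard primal-dual pair for 'max c^T x s.t. A x <= b, x >= 0' is:
  Dual:  min b^T y  s.t.  A^T y >= c,  y >= 0.

So the dual LP is:
  minimize  12y1 + 7y2 + 15y3 + 8y4
  subject to:
    y1 + y3 + 4y4 >= 2
    y2 + 2y3 + y4 >= 1
    y1, y2, y3, y4 >= 0

Solving the primal: x* = (0.25, 7).
  primal value c^T x* = 7.5.
Solving the dual: y* = (0, 0.5, 0, 0.5).
  dual value b^T y* = 7.5.
Strong duality: c^T x* = b^T y*. Confirmed.

7.5


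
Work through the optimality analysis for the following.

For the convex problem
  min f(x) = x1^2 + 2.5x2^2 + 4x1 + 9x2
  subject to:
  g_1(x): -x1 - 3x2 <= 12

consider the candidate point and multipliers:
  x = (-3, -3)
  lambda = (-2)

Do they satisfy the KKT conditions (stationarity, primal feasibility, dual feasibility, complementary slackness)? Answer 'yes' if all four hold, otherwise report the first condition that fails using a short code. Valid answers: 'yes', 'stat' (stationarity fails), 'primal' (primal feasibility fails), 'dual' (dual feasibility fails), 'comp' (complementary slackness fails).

Gradient of f: grad f(x) = Q x + c = (-2, -6)
Constraint values g_i(x) = a_i^T x - b_i:
  g_1((-3, -3)) = 0
Stationarity residual: grad f(x) + sum_i lambda_i a_i = (0, 0)
  -> stationarity OK
Primal feasibility (all g_i <= 0): OK
Dual feasibility (all lambda_i >= 0): FAILS
Complementary slackness (lambda_i * g_i(x) = 0 for all i): OK

Verdict: the first failing condition is dual_feasibility -> dual.

dual


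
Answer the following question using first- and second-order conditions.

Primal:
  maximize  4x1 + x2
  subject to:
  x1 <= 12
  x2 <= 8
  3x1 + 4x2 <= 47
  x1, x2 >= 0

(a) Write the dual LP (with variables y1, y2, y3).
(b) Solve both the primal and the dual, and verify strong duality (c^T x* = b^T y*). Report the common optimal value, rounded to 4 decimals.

The standard primal-dual pair for 'max c^T x s.t. A x <= b, x >= 0' is:
  Dual:  min b^T y  s.t.  A^T y >= c,  y >= 0.

So the dual LP is:
  minimize  12y1 + 8y2 + 47y3
  subject to:
    y1 + 3y3 >= 4
    y2 + 4y3 >= 1
    y1, y2, y3 >= 0

Solving the primal: x* = (12, 2.75).
  primal value c^T x* = 50.75.
Solving the dual: y* = (3.25, 0, 0.25).
  dual value b^T y* = 50.75.
Strong duality: c^T x* = b^T y*. Confirmed.

50.75


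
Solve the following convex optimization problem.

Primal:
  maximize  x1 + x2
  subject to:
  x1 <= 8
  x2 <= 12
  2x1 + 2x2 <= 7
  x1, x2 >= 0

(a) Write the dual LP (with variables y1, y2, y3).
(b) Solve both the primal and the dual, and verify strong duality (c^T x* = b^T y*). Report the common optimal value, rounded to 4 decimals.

The standard primal-dual pair for 'max c^T x s.t. A x <= b, x >= 0' is:
  Dual:  min b^T y  s.t.  A^T y >= c,  y >= 0.

So the dual LP is:
  minimize  8y1 + 12y2 + 7y3
  subject to:
    y1 + 2y3 >= 1
    y2 + 2y3 >= 1
    y1, y2, y3 >= 0

Solving the primal: x* = (3.5, 0).
  primal value c^T x* = 3.5.
Solving the dual: y* = (0, 0, 0.5).
  dual value b^T y* = 3.5.
Strong duality: c^T x* = b^T y*. Confirmed.

3.5


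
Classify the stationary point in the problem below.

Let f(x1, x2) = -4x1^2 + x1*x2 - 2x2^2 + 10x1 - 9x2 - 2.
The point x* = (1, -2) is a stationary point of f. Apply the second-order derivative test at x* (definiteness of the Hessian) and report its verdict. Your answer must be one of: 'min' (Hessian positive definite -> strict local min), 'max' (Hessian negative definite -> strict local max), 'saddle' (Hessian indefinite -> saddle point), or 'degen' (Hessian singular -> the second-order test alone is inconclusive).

Compute the Hessian H = grad^2 f:
  H = [[-8, 1], [1, -4]]
Verify stationarity: grad f(x*) = H x* + g = (0, 0).
Eigenvalues of H: -8.2361, -3.7639.
Both eigenvalues < 0, so H is negative definite -> x* is a strict local max.

max


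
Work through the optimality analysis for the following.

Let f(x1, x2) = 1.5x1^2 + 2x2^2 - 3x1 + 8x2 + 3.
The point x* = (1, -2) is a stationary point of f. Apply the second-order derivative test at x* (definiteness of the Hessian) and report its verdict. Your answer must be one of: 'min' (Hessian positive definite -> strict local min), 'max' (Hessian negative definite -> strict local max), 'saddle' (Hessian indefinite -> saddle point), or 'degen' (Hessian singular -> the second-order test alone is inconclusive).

Compute the Hessian H = grad^2 f:
  H = [[3, 0], [0, 4]]
Verify stationarity: grad f(x*) = H x* + g = (0, 0).
Eigenvalues of H: 3, 4.
Both eigenvalues > 0, so H is positive definite -> x* is a strict local min.

min


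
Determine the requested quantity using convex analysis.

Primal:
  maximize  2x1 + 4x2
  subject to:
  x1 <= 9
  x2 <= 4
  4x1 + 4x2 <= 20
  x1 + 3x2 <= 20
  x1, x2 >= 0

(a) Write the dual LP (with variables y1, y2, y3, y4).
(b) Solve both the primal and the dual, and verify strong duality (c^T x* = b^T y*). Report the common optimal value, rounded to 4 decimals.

The standard primal-dual pair for 'max c^T x s.t. A x <= b, x >= 0' is:
  Dual:  min b^T y  s.t.  A^T y >= c,  y >= 0.

So the dual LP is:
  minimize  9y1 + 4y2 + 20y3 + 20y4
  subject to:
    y1 + 4y3 + y4 >= 2
    y2 + 4y3 + 3y4 >= 4
    y1, y2, y3, y4 >= 0

Solving the primal: x* = (1, 4).
  primal value c^T x* = 18.
Solving the dual: y* = (0, 2, 0.5, 0).
  dual value b^T y* = 18.
Strong duality: c^T x* = b^T y*. Confirmed.

18


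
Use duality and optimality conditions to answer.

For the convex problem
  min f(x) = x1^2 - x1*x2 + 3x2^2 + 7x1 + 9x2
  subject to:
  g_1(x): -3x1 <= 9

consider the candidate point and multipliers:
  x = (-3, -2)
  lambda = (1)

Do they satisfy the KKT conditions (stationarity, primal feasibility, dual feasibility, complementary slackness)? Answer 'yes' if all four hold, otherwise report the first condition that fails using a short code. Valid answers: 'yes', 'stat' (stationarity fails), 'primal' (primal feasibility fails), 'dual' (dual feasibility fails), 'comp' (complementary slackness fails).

Gradient of f: grad f(x) = Q x + c = (3, 0)
Constraint values g_i(x) = a_i^T x - b_i:
  g_1((-3, -2)) = 0
Stationarity residual: grad f(x) + sum_i lambda_i a_i = (0, 0)
  -> stationarity OK
Primal feasibility (all g_i <= 0): OK
Dual feasibility (all lambda_i >= 0): OK
Complementary slackness (lambda_i * g_i(x) = 0 for all i): OK

Verdict: yes, KKT holds.

yes


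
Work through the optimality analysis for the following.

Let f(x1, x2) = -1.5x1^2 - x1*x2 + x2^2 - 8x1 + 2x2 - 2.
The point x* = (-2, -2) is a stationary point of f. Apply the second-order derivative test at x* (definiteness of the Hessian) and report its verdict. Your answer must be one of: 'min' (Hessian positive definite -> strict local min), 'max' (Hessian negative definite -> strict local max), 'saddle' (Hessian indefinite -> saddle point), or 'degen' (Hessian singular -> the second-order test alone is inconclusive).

Compute the Hessian H = grad^2 f:
  H = [[-3, -1], [-1, 2]]
Verify stationarity: grad f(x*) = H x* + g = (0, 0).
Eigenvalues of H: -3.1926, 2.1926.
Eigenvalues have mixed signs, so H is indefinite -> x* is a saddle point.

saddle


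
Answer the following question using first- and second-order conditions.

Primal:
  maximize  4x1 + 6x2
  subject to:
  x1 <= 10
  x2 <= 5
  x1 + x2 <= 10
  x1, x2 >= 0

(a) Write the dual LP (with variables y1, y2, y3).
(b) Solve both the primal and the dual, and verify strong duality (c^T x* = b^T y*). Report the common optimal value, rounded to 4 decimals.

The standard primal-dual pair for 'max c^T x s.t. A x <= b, x >= 0' is:
  Dual:  min b^T y  s.t.  A^T y >= c,  y >= 0.

So the dual LP is:
  minimize  10y1 + 5y2 + 10y3
  subject to:
    y1 + y3 >= 4
    y2 + y3 >= 6
    y1, y2, y3 >= 0

Solving the primal: x* = (5, 5).
  primal value c^T x* = 50.
Solving the dual: y* = (0, 2, 4).
  dual value b^T y* = 50.
Strong duality: c^T x* = b^T y*. Confirmed.

50


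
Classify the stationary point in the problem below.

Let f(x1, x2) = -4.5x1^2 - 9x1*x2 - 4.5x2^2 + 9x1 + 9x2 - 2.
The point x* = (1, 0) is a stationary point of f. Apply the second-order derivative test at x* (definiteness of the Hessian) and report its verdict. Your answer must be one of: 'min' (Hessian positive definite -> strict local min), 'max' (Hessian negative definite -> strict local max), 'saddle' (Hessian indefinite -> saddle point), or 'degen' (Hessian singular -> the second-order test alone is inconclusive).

Compute the Hessian H = grad^2 f:
  H = [[-9, -9], [-9, -9]]
Verify stationarity: grad f(x*) = H x* + g = (0, 0).
Eigenvalues of H: -18, 0.
H has a zero eigenvalue (singular; negative semidefinite but not definite), so H is neither positive definite, negative definite, nor indefinite. The second-order test alone is inconclusive -> degen.
(Indeed, f is constant along the null direction of H through x*, so x* is not a strict local extremum.)

degen


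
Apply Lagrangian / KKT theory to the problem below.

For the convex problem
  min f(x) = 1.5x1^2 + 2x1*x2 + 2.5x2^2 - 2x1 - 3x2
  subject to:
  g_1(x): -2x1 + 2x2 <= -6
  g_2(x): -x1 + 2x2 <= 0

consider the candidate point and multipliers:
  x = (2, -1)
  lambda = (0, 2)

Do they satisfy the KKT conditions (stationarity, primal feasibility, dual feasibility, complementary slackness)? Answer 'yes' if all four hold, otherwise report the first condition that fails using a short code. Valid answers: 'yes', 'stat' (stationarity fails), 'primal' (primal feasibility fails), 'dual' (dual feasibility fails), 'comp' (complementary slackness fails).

Gradient of f: grad f(x) = Q x + c = (2, -4)
Constraint values g_i(x) = a_i^T x - b_i:
  g_1((2, -1)) = 0
  g_2((2, -1)) = -4
Stationarity residual: grad f(x) + sum_i lambda_i a_i = (0, 0)
  -> stationarity OK
Primal feasibility (all g_i <= 0): OK
Dual feasibility (all lambda_i >= 0): OK
Complementary slackness (lambda_i * g_i(x) = 0 for all i): FAILS

Verdict: the first failing condition is complementary_slackness -> comp.

comp


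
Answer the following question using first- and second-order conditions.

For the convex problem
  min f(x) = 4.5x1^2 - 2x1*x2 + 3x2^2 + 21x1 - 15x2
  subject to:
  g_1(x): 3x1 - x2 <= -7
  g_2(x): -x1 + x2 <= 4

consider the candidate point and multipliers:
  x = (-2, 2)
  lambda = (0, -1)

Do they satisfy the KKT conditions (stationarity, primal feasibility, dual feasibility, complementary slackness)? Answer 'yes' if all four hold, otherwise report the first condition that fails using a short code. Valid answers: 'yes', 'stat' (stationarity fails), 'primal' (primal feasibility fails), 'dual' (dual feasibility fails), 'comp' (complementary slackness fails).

Gradient of f: grad f(x) = Q x + c = (-1, 1)
Constraint values g_i(x) = a_i^T x - b_i:
  g_1((-2, 2)) = -1
  g_2((-2, 2)) = 0
Stationarity residual: grad f(x) + sum_i lambda_i a_i = (0, 0)
  -> stationarity OK
Primal feasibility (all g_i <= 0): OK
Dual feasibility (all lambda_i >= 0): FAILS
Complementary slackness (lambda_i * g_i(x) = 0 for all i): OK

Verdict: the first failing condition is dual_feasibility -> dual.

dual


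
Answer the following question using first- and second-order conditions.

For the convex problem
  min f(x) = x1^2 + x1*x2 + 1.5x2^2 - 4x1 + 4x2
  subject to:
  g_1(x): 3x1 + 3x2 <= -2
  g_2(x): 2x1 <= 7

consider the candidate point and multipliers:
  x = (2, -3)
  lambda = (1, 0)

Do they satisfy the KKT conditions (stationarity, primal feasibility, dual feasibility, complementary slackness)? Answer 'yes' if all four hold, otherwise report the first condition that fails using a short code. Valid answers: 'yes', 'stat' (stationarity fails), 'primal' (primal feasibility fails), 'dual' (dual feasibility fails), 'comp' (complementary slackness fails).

Gradient of f: grad f(x) = Q x + c = (-3, -3)
Constraint values g_i(x) = a_i^T x - b_i:
  g_1((2, -3)) = -1
  g_2((2, -3)) = -3
Stationarity residual: grad f(x) + sum_i lambda_i a_i = (0, 0)
  -> stationarity OK
Primal feasibility (all g_i <= 0): OK
Dual feasibility (all lambda_i >= 0): OK
Complementary slackness (lambda_i * g_i(x) = 0 for all i): FAILS

Verdict: the first failing condition is complementary_slackness -> comp.

comp


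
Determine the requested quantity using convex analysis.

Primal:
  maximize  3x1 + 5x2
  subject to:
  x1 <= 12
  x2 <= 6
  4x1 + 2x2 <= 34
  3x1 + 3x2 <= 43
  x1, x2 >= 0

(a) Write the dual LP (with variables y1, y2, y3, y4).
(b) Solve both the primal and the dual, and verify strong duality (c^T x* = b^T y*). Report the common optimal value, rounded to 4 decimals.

The standard primal-dual pair for 'max c^T x s.t. A x <= b, x >= 0' is:
  Dual:  min b^T y  s.t.  A^T y >= c,  y >= 0.

So the dual LP is:
  minimize  12y1 + 6y2 + 34y3 + 43y4
  subject to:
    y1 + 4y3 + 3y4 >= 3
    y2 + 2y3 + 3y4 >= 5
    y1, y2, y3, y4 >= 0

Solving the primal: x* = (5.5, 6).
  primal value c^T x* = 46.5.
Solving the dual: y* = (0, 3.5, 0.75, 0).
  dual value b^T y* = 46.5.
Strong duality: c^T x* = b^T y*. Confirmed.

46.5


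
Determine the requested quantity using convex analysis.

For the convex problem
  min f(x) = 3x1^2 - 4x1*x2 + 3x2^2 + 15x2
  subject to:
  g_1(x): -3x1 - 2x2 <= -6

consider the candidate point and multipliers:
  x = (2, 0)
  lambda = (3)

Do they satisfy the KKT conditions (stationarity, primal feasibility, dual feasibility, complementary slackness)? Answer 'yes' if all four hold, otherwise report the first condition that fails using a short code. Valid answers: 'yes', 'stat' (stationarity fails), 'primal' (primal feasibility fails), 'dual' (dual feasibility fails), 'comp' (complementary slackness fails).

Gradient of f: grad f(x) = Q x + c = (12, 7)
Constraint values g_i(x) = a_i^T x - b_i:
  g_1((2, 0)) = 0
Stationarity residual: grad f(x) + sum_i lambda_i a_i = (3, 1)
  -> stationarity FAILS
Primal feasibility (all g_i <= 0): OK
Dual feasibility (all lambda_i >= 0): OK
Complementary slackness (lambda_i * g_i(x) = 0 for all i): OK

Verdict: the first failing condition is stationarity -> stat.

stat


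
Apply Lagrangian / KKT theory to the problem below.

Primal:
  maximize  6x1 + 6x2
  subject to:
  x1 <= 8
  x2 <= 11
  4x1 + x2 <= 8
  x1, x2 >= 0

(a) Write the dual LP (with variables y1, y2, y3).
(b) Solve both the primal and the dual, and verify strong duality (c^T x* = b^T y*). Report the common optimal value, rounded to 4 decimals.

The standard primal-dual pair for 'max c^T x s.t. A x <= b, x >= 0' is:
  Dual:  min b^T y  s.t.  A^T y >= c,  y >= 0.

So the dual LP is:
  minimize  8y1 + 11y2 + 8y3
  subject to:
    y1 + 4y3 >= 6
    y2 + y3 >= 6
    y1, y2, y3 >= 0

Solving the primal: x* = (0, 8).
  primal value c^T x* = 48.
Solving the dual: y* = (0, 0, 6).
  dual value b^T y* = 48.
Strong duality: c^T x* = b^T y*. Confirmed.

48


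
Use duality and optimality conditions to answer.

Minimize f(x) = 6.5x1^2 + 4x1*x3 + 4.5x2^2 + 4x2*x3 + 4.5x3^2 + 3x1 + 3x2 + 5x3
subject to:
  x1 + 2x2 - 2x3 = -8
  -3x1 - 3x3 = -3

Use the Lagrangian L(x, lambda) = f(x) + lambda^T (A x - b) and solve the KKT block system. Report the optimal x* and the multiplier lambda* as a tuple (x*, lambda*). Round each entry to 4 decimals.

Form the Lagrangian:
  L(x, lambda) = (1/2) x^T Q x + c^T x + lambda^T (A x - b)
Stationarity (grad_x L = 0): Q x + c + A^T lambda = 0.
Primal feasibility: A x = b.

This gives the KKT block system:
  [ Q   A^T ] [ x     ]   [-c ]
  [ A    0  ] [ lambda ] = [ b ]

Solving the linear system:
  x*      = (-0.7568, -1.8649, 1.7568)
  lambda* = (3.3784, 1.1892)
  f(x*)   = 15.7568

x* = (-0.7568, -1.8649, 1.7568), lambda* = (3.3784, 1.1892)


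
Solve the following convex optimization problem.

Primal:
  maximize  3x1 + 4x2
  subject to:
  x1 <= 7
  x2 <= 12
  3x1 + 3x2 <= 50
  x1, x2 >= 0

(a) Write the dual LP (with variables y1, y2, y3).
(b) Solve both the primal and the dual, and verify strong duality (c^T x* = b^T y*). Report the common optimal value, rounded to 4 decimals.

The standard primal-dual pair for 'max c^T x s.t. A x <= b, x >= 0' is:
  Dual:  min b^T y  s.t.  A^T y >= c,  y >= 0.

So the dual LP is:
  minimize  7y1 + 12y2 + 50y3
  subject to:
    y1 + 3y3 >= 3
    y2 + 3y3 >= 4
    y1, y2, y3 >= 0

Solving the primal: x* = (4.6667, 12).
  primal value c^T x* = 62.
Solving the dual: y* = (0, 1, 1).
  dual value b^T y* = 62.
Strong duality: c^T x* = b^T y*. Confirmed.

62


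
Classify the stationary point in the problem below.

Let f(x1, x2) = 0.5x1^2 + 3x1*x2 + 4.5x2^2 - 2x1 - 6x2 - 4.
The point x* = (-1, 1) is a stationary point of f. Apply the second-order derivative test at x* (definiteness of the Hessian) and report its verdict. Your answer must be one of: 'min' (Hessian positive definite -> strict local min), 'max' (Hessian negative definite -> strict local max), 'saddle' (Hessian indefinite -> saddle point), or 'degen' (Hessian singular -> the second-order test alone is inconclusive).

Compute the Hessian H = grad^2 f:
  H = [[1, 3], [3, 9]]
Verify stationarity: grad f(x*) = H x* + g = (0, 0).
Eigenvalues of H: 0, 10.
H has a zero eigenvalue (singular; positive semidefinite but not definite), so H is neither positive definite, negative definite, nor indefinite. The second-order test alone is inconclusive -> degen.
(Indeed, f is constant along the null direction of H through x*, so x* is not a strict local extremum.)

degen


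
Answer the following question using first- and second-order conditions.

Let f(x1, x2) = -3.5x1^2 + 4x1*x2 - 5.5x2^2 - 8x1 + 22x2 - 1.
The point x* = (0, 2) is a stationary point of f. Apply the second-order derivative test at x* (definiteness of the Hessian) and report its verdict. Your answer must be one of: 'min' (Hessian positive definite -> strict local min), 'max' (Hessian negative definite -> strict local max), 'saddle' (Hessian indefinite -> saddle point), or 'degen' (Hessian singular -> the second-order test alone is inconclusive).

Compute the Hessian H = grad^2 f:
  H = [[-7, 4], [4, -11]]
Verify stationarity: grad f(x*) = H x* + g = (0, 0).
Eigenvalues of H: -13.4721, -4.5279.
Both eigenvalues < 0, so H is negative definite -> x* is a strict local max.

max


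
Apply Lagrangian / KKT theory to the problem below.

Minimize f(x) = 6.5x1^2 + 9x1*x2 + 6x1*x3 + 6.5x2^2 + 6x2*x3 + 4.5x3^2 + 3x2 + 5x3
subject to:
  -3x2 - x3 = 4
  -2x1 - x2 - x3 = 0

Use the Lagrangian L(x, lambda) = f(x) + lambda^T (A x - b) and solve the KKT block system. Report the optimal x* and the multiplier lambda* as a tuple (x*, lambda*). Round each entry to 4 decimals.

Form the Lagrangian:
  L(x, lambda) = (1/2) x^T Q x + c^T x + lambda^T (A x - b)
Stationarity (grad_x L = 0): Q x + c + A^T lambda = 0.
Primal feasibility: A x = b.

This gives the KKT block system:
  [ Q   A^T ] [ x     ]   [-c ]
  [ A    0  ] [ lambda ] = [ b ]

Solving the linear system:
  x*      = (0.9434, -1.0566, -0.8302)
  lambda* = (-2.0377, -1.1132)
  f(x*)   = 0.4151

x* = (0.9434, -1.0566, -0.8302), lambda* = (-2.0377, -1.1132)


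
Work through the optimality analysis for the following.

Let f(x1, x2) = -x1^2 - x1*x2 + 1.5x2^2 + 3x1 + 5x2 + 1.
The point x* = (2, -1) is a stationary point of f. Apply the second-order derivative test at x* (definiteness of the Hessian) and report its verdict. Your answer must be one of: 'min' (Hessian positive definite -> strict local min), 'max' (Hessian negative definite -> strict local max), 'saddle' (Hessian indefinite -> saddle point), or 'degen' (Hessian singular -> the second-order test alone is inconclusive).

Compute the Hessian H = grad^2 f:
  H = [[-2, -1], [-1, 3]]
Verify stationarity: grad f(x*) = H x* + g = (0, 0).
Eigenvalues of H: -2.1926, 3.1926.
Eigenvalues have mixed signs, so H is indefinite -> x* is a saddle point.

saddle


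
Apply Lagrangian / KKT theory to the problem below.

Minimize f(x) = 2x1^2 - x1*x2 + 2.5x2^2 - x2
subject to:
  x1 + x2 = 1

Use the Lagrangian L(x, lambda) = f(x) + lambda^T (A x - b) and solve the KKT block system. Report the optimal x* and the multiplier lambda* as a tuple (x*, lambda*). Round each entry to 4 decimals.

Form the Lagrangian:
  L(x, lambda) = (1/2) x^T Q x + c^T x + lambda^T (A x - b)
Stationarity (grad_x L = 0): Q x + c + A^T lambda = 0.
Primal feasibility: A x = b.

This gives the KKT block system:
  [ Q   A^T ] [ x     ]   [-c ]
  [ A    0  ] [ lambda ] = [ b ]

Solving the linear system:
  x*      = (0.4545, 0.5455)
  lambda* = (-1.2727)
  f(x*)   = 0.3636

x* = (0.4545, 0.5455), lambda* = (-1.2727)


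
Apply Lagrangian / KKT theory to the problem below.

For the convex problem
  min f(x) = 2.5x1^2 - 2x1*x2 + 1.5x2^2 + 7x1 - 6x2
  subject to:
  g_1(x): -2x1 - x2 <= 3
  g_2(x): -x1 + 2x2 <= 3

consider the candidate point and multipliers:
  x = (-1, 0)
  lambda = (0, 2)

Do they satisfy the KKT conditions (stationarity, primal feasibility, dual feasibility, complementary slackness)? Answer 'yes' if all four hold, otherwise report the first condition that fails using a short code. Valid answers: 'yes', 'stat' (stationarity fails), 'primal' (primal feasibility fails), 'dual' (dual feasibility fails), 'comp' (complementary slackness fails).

Gradient of f: grad f(x) = Q x + c = (2, -4)
Constraint values g_i(x) = a_i^T x - b_i:
  g_1((-1, 0)) = -1
  g_2((-1, 0)) = -2
Stationarity residual: grad f(x) + sum_i lambda_i a_i = (0, 0)
  -> stationarity OK
Primal feasibility (all g_i <= 0): OK
Dual feasibility (all lambda_i >= 0): OK
Complementary slackness (lambda_i * g_i(x) = 0 for all i): FAILS

Verdict: the first failing condition is complementary_slackness -> comp.

comp


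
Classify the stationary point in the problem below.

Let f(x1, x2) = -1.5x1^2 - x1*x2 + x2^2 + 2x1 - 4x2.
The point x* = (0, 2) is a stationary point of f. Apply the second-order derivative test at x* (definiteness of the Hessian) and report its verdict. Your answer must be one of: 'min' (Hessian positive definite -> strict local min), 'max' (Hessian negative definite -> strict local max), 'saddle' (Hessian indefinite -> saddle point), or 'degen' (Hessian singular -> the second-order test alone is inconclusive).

Compute the Hessian H = grad^2 f:
  H = [[-3, -1], [-1, 2]]
Verify stationarity: grad f(x*) = H x* + g = (0, 0).
Eigenvalues of H: -3.1926, 2.1926.
Eigenvalues have mixed signs, so H is indefinite -> x* is a saddle point.

saddle


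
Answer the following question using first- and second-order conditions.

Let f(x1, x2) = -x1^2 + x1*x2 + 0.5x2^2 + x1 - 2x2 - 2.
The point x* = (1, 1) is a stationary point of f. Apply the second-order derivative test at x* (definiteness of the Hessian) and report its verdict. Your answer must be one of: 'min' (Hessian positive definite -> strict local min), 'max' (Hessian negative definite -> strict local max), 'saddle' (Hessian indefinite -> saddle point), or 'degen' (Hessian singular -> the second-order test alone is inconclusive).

Compute the Hessian H = grad^2 f:
  H = [[-2, 1], [1, 1]]
Verify stationarity: grad f(x*) = H x* + g = (0, 0).
Eigenvalues of H: -2.3028, 1.3028.
Eigenvalues have mixed signs, so H is indefinite -> x* is a saddle point.

saddle


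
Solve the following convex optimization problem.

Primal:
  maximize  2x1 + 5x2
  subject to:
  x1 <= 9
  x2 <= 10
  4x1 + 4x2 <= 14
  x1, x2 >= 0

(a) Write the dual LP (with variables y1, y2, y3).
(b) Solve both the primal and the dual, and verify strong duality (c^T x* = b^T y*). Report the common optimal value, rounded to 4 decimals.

The standard primal-dual pair for 'max c^T x s.t. A x <= b, x >= 0' is:
  Dual:  min b^T y  s.t.  A^T y >= c,  y >= 0.

So the dual LP is:
  minimize  9y1 + 10y2 + 14y3
  subject to:
    y1 + 4y3 >= 2
    y2 + 4y3 >= 5
    y1, y2, y3 >= 0

Solving the primal: x* = (0, 3.5).
  primal value c^T x* = 17.5.
Solving the dual: y* = (0, 0, 1.25).
  dual value b^T y* = 17.5.
Strong duality: c^T x* = b^T y*. Confirmed.

17.5


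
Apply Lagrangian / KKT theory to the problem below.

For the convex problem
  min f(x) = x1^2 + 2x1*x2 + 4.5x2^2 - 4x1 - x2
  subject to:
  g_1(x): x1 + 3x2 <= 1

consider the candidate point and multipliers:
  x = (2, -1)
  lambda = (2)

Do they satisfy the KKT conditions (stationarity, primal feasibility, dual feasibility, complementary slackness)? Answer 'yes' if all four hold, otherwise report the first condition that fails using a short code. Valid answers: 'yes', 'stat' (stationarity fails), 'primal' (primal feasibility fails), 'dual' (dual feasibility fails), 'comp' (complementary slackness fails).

Gradient of f: grad f(x) = Q x + c = (-2, -6)
Constraint values g_i(x) = a_i^T x - b_i:
  g_1((2, -1)) = -2
Stationarity residual: grad f(x) + sum_i lambda_i a_i = (0, 0)
  -> stationarity OK
Primal feasibility (all g_i <= 0): OK
Dual feasibility (all lambda_i >= 0): OK
Complementary slackness (lambda_i * g_i(x) = 0 for all i): FAILS

Verdict: the first failing condition is complementary_slackness -> comp.

comp


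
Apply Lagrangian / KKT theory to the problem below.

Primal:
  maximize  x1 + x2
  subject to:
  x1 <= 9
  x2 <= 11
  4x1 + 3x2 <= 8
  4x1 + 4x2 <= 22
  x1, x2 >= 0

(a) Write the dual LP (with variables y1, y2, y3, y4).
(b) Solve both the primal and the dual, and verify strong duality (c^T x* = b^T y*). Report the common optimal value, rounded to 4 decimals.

The standard primal-dual pair for 'max c^T x s.t. A x <= b, x >= 0' is:
  Dual:  min b^T y  s.t.  A^T y >= c,  y >= 0.

So the dual LP is:
  minimize  9y1 + 11y2 + 8y3 + 22y4
  subject to:
    y1 + 4y3 + 4y4 >= 1
    y2 + 3y3 + 4y4 >= 1
    y1, y2, y3, y4 >= 0

Solving the primal: x* = (0, 2.6667).
  primal value c^T x* = 2.6667.
Solving the dual: y* = (0, 0, 0.3333, 0).
  dual value b^T y* = 2.6667.
Strong duality: c^T x* = b^T y*. Confirmed.

2.6667


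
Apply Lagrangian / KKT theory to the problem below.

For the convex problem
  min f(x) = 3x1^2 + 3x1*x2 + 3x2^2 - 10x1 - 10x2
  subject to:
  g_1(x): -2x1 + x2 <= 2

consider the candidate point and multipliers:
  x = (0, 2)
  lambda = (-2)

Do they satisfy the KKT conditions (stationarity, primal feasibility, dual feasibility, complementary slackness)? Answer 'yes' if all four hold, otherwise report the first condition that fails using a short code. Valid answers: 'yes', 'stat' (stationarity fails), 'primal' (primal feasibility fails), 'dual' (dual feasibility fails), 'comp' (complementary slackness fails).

Gradient of f: grad f(x) = Q x + c = (-4, 2)
Constraint values g_i(x) = a_i^T x - b_i:
  g_1((0, 2)) = 0
Stationarity residual: grad f(x) + sum_i lambda_i a_i = (0, 0)
  -> stationarity OK
Primal feasibility (all g_i <= 0): OK
Dual feasibility (all lambda_i >= 0): FAILS
Complementary slackness (lambda_i * g_i(x) = 0 for all i): OK

Verdict: the first failing condition is dual_feasibility -> dual.

dual


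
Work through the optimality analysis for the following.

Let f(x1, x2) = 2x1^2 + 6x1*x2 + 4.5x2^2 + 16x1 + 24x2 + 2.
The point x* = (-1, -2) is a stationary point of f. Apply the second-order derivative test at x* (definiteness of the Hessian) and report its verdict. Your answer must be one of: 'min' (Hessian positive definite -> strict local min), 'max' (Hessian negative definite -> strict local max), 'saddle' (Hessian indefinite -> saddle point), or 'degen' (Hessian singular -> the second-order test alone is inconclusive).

Compute the Hessian H = grad^2 f:
  H = [[4, 6], [6, 9]]
Verify stationarity: grad f(x*) = H x* + g = (0, 0).
Eigenvalues of H: 0, 13.
H has a zero eigenvalue (singular; positive semidefinite but not definite), so H is neither positive definite, negative definite, nor indefinite. The second-order test alone is inconclusive -> degen.
(Indeed, f is constant along the null direction of H through x*, so x* is not a strict local extremum.)

degen


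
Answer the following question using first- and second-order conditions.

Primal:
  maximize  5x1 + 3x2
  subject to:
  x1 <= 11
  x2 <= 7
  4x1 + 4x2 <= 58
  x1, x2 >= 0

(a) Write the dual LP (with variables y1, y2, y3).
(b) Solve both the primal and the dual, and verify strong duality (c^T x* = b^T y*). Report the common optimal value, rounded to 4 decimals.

The standard primal-dual pair for 'max c^T x s.t. A x <= b, x >= 0' is:
  Dual:  min b^T y  s.t.  A^T y >= c,  y >= 0.

So the dual LP is:
  minimize  11y1 + 7y2 + 58y3
  subject to:
    y1 + 4y3 >= 5
    y2 + 4y3 >= 3
    y1, y2, y3 >= 0

Solving the primal: x* = (11, 3.5).
  primal value c^T x* = 65.5.
Solving the dual: y* = (2, 0, 0.75).
  dual value b^T y* = 65.5.
Strong duality: c^T x* = b^T y*. Confirmed.

65.5


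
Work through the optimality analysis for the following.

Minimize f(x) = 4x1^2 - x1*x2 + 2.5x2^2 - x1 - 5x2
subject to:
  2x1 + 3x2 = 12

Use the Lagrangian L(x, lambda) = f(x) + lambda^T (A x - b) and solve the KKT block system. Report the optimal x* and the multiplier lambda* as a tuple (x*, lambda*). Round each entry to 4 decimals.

Form the Lagrangian:
  L(x, lambda) = (1/2) x^T Q x + c^T x + lambda^T (A x - b)
Stationarity (grad_x L = 0): Q x + c + A^T lambda = 0.
Primal feasibility: A x = b.

This gives the KKT block system:
  [ Q   A^T ] [ x     ]   [-c ]
  [ A    0  ] [ lambda ] = [ b ]

Solving the linear system:
  x*      = (1.2981, 3.1346)
  lambda* = (-3.125)
  f(x*)   = 10.2644

x* = (1.2981, 3.1346), lambda* = (-3.125)


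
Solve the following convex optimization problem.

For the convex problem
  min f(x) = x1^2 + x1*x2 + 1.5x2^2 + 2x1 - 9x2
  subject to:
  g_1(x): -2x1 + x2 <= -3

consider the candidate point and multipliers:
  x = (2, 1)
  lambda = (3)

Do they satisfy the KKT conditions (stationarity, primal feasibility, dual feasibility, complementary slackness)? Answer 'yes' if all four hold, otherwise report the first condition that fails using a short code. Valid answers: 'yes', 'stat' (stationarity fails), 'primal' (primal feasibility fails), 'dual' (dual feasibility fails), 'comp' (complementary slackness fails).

Gradient of f: grad f(x) = Q x + c = (7, -4)
Constraint values g_i(x) = a_i^T x - b_i:
  g_1((2, 1)) = 0
Stationarity residual: grad f(x) + sum_i lambda_i a_i = (1, -1)
  -> stationarity FAILS
Primal feasibility (all g_i <= 0): OK
Dual feasibility (all lambda_i >= 0): OK
Complementary slackness (lambda_i * g_i(x) = 0 for all i): OK

Verdict: the first failing condition is stationarity -> stat.

stat


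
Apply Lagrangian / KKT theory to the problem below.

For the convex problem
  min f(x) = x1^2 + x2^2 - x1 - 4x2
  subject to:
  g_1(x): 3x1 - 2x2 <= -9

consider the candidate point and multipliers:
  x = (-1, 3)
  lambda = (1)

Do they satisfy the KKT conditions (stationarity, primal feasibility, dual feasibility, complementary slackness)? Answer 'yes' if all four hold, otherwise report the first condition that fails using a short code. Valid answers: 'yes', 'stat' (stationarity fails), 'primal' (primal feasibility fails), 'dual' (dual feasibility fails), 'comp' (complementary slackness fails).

Gradient of f: grad f(x) = Q x + c = (-3, 2)
Constraint values g_i(x) = a_i^T x - b_i:
  g_1((-1, 3)) = 0
Stationarity residual: grad f(x) + sum_i lambda_i a_i = (0, 0)
  -> stationarity OK
Primal feasibility (all g_i <= 0): OK
Dual feasibility (all lambda_i >= 0): OK
Complementary slackness (lambda_i * g_i(x) = 0 for all i): OK

Verdict: yes, KKT holds.

yes


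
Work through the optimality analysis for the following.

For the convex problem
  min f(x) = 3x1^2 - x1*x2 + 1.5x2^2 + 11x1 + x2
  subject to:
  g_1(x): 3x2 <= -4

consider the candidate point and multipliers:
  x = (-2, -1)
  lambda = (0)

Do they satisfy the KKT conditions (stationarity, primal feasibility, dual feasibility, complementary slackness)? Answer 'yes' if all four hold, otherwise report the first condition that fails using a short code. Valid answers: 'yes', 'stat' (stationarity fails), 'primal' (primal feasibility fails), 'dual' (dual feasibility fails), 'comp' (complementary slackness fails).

Gradient of f: grad f(x) = Q x + c = (0, 0)
Constraint values g_i(x) = a_i^T x - b_i:
  g_1((-2, -1)) = 1
Stationarity residual: grad f(x) + sum_i lambda_i a_i = (0, 0)
  -> stationarity OK
Primal feasibility (all g_i <= 0): FAILS
Dual feasibility (all lambda_i >= 0): OK
Complementary slackness (lambda_i * g_i(x) = 0 for all i): OK

Verdict: the first failing condition is primal_feasibility -> primal.

primal


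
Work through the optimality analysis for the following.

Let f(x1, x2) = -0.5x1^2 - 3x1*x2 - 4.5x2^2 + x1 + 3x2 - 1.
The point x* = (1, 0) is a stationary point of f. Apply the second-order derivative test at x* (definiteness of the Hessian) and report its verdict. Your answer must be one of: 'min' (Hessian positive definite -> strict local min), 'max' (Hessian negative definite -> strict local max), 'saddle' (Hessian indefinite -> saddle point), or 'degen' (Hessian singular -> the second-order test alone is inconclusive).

Compute the Hessian H = grad^2 f:
  H = [[-1, -3], [-3, -9]]
Verify stationarity: grad f(x*) = H x* + g = (0, 0).
Eigenvalues of H: -10, 0.
H has a zero eigenvalue (singular; negative semidefinite but not definite), so H is neither positive definite, negative definite, nor indefinite. The second-order test alone is inconclusive -> degen.
(Indeed, f is constant along the null direction of H through x*, so x* is not a strict local extremum.)

degen


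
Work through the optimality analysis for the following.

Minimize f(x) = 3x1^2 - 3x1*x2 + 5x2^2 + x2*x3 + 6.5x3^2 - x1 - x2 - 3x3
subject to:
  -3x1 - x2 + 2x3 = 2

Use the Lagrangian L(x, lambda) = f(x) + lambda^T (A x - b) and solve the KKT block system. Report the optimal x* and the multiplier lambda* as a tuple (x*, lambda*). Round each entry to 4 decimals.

Form the Lagrangian:
  L(x, lambda) = (1/2) x^T Q x + c^T x + lambda^T (A x - b)
Stationarity (grad_x L = 0): Q x + c + A^T lambda = 0.
Primal feasibility: A x = b.

This gives the KKT block system:
  [ Q   A^T ] [ x     ]   [-c ]
  [ A    0  ] [ lambda ] = [ b ]

Solving the linear system:
  x*      = (-0.3644, -0.1399, 0.3834)
  lambda* = (-0.9223)
  f(x*)   = 0.5993

x* = (-0.3644, -0.1399, 0.3834), lambda* = (-0.9223)


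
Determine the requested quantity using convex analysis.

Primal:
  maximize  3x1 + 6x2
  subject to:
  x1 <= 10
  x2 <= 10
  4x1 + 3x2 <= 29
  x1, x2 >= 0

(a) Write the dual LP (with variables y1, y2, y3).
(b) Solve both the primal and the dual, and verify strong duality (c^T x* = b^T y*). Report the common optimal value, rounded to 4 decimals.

The standard primal-dual pair for 'max c^T x s.t. A x <= b, x >= 0' is:
  Dual:  min b^T y  s.t.  A^T y >= c,  y >= 0.

So the dual LP is:
  minimize  10y1 + 10y2 + 29y3
  subject to:
    y1 + 4y3 >= 3
    y2 + 3y3 >= 6
    y1, y2, y3 >= 0

Solving the primal: x* = (0, 9.6667).
  primal value c^T x* = 58.
Solving the dual: y* = (0, 0, 2).
  dual value b^T y* = 58.
Strong duality: c^T x* = b^T y*. Confirmed.

58
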